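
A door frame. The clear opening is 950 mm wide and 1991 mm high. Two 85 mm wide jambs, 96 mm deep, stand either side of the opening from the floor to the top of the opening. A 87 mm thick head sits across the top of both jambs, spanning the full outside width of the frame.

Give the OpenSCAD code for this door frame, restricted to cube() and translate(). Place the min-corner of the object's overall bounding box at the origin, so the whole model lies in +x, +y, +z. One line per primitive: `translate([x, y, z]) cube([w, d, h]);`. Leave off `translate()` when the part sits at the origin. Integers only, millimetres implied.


cube([85, 96, 1991]);
translate([1035, 0, 0]) cube([85, 96, 1991]);
translate([0, 0, 1991]) cube([1120, 96, 87]);


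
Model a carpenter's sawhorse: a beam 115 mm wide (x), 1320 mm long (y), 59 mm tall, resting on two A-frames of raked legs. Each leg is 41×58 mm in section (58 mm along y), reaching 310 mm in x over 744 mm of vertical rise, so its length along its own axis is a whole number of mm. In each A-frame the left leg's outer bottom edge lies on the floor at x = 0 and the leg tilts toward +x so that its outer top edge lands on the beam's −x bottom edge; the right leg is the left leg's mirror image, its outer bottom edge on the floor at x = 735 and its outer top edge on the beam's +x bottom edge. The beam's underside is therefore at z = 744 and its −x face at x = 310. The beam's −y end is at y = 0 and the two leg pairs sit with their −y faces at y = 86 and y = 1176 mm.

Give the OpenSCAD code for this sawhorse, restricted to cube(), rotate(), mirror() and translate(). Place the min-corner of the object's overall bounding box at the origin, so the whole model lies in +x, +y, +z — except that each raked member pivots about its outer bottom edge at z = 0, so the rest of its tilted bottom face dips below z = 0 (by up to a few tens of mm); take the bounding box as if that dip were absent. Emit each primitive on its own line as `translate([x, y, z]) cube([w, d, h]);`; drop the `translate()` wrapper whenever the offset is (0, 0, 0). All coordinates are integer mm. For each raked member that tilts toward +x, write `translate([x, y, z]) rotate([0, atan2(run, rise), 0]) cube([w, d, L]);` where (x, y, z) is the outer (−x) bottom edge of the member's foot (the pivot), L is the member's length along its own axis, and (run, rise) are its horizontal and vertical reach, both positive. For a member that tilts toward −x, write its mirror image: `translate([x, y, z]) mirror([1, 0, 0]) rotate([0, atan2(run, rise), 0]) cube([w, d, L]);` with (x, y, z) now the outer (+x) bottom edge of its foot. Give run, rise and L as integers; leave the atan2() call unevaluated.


translate([310, 0, 744]) cube([115, 1320, 59]);
translate([0, 86, 0]) rotate([0, atan2(310, 744), 0]) cube([41, 58, 806]);
translate([735, 86, 0]) mirror([1, 0, 0]) rotate([0, atan2(310, 744), 0]) cube([41, 58, 806]);
translate([0, 1176, 0]) rotate([0, atan2(310, 744), 0]) cube([41, 58, 806]);
translate([735, 1176, 0]) mirror([1, 0, 0]) rotate([0, atan2(310, 744), 0]) cube([41, 58, 806]);


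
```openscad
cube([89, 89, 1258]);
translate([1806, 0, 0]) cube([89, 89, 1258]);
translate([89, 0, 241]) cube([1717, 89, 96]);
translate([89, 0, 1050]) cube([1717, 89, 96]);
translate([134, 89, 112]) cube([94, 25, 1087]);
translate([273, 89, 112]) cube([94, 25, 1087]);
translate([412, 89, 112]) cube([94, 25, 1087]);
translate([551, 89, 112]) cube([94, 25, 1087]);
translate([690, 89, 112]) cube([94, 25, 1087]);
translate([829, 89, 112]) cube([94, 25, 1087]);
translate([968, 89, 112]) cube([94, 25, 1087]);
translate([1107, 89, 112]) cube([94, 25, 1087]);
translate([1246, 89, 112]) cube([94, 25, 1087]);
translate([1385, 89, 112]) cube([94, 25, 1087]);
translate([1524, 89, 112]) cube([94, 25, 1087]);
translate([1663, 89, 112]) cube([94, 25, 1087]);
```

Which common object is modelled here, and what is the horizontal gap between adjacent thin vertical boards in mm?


A fence section. The picket gap is 45 mm.

Two posts, two rails, 12 pickets — a fence section. Span 1717 mm holds 12 pickets of 94 mm with 13 equal gaps: ⌊(1717 − 12·94) / 13⌋ = 45 mm.


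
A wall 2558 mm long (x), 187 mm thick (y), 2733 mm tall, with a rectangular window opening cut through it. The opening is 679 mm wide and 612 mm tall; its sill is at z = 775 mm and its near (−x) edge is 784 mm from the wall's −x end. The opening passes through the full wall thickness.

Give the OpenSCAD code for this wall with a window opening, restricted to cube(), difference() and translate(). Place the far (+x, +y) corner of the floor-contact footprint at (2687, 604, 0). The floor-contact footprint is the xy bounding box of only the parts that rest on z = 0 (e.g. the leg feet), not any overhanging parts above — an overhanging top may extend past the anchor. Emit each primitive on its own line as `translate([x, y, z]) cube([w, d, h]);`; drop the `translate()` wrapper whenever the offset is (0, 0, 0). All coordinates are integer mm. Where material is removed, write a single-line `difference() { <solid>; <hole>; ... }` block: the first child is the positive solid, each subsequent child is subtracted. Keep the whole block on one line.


difference() { translate([129, 417, 0]) cube([2558, 187, 2733]); translate([913, 417, 775]) cube([679, 187, 612]); }


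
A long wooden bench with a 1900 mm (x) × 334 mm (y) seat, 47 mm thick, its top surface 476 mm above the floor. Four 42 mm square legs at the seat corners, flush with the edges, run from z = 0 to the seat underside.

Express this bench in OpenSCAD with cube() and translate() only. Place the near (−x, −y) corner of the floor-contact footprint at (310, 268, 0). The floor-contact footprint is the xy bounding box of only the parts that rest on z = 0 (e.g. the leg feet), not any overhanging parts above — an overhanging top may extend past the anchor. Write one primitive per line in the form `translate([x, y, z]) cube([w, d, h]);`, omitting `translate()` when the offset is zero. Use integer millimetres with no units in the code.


translate([310, 268, 429]) cube([1900, 334, 47]);
translate([310, 268, 0]) cube([42, 42, 429]);
translate([310, 560, 0]) cube([42, 42, 429]);
translate([2168, 268, 0]) cube([42, 42, 429]);
translate([2168, 560, 0]) cube([42, 42, 429]);


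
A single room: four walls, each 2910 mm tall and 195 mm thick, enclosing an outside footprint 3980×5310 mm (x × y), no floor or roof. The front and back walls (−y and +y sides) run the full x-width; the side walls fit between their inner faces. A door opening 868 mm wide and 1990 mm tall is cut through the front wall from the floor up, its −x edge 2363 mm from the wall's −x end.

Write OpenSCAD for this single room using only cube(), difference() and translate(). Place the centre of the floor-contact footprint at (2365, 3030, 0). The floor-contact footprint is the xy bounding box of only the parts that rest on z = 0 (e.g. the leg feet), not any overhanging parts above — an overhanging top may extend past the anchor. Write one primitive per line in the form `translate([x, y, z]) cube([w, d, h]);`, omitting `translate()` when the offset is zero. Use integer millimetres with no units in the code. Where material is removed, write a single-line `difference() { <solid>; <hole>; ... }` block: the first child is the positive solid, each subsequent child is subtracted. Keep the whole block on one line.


difference() { translate([375, 375, 0]) cube([3980, 195, 2910]); translate([2738, 375, 0]) cube([868, 195, 1990]); }
translate([375, 5490, 0]) cube([3980, 195, 2910]);
translate([375, 570, 0]) cube([195, 4920, 2910]);
translate([4160, 570, 0]) cube([195, 4920, 2910]);


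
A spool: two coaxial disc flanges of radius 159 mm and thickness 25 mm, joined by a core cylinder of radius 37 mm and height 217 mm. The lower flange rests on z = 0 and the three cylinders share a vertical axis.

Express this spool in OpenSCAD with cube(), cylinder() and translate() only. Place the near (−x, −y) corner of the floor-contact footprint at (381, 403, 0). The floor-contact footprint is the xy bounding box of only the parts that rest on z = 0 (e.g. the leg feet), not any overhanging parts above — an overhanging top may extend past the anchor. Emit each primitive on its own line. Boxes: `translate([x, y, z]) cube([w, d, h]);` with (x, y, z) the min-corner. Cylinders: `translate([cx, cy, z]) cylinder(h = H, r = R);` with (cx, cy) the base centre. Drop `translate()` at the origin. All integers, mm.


translate([540, 562, 0]) cylinder(h = 25, r = 159);
translate([540, 562, 25]) cylinder(h = 217, r = 37);
translate([540, 562, 242]) cylinder(h = 25, r = 159);


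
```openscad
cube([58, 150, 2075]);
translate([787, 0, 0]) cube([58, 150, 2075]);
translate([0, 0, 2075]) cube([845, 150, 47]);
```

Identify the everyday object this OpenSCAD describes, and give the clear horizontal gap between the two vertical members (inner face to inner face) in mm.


A door frame. The clear opening width is 729 mm.

Two 2075 mm tall posts with a header on top — a door frame. The left jamb is 58 mm wide at x = 0; the right jamb starts at x = 787. The clear opening is 787 − 58 = 729 mm.


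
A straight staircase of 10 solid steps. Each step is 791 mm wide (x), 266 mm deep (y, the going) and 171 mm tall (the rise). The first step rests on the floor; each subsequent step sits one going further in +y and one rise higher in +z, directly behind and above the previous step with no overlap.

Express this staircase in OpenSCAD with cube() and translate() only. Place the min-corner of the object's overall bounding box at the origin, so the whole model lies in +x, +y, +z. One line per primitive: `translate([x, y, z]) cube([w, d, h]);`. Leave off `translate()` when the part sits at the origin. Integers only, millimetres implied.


cube([791, 266, 171]);
translate([0, 266, 171]) cube([791, 266, 171]);
translate([0, 532, 342]) cube([791, 266, 171]);
translate([0, 798, 513]) cube([791, 266, 171]);
translate([0, 1064, 684]) cube([791, 266, 171]);
translate([0, 1330, 855]) cube([791, 266, 171]);
translate([0, 1596, 1026]) cube([791, 266, 171]);
translate([0, 1862, 1197]) cube([791, 266, 171]);
translate([0, 2128, 1368]) cube([791, 266, 171]);
translate([0, 2394, 1539]) cube([791, 266, 171]);


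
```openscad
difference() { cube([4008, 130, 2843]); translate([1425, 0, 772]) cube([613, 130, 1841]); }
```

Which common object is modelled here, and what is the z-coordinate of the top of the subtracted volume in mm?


A wall with a window opening. The window head height is 2613 mm.

A wall with a rectangular opening subtracted — a window. Sill at z = 772, opening 1841 mm tall, so the head is at 772 + 1841 = 2613 mm.


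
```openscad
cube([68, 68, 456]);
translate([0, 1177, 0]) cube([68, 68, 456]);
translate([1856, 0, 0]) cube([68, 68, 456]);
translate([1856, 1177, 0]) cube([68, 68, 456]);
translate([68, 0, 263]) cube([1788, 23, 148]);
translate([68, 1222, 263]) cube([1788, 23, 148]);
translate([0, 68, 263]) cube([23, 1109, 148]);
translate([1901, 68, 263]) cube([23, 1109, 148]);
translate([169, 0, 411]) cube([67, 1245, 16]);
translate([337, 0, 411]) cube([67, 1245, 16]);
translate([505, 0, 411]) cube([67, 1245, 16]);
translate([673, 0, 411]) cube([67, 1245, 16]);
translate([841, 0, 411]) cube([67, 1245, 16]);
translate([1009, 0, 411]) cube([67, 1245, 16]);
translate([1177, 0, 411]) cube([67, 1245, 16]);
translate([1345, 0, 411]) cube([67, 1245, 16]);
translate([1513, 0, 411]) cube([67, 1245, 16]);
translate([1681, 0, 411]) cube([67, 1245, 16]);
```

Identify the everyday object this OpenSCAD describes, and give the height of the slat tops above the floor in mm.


A bed frame. The slat-top height is 427 mm.

Four posts, four rails, and a row of slats — a bed frame. Slats sit on the rails at z = 263 + 148 = 411; with slat thickness 16, the top is 427 mm.


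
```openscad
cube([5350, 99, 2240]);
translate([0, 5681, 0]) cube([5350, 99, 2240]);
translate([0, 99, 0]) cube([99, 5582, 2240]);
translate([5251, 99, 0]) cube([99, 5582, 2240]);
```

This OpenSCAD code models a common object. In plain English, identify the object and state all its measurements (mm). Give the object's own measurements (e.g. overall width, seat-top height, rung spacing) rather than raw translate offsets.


The wall frame of a small rectangular building: four walls, each 2240 mm tall and 99 mm thick, enclosing a footprint 5350 mm (x) by 5780 mm (y) outside-to-outside, with no floor or roof. The front and back walls (the −y and +y sides) span the full width; the two side walls fit between them.


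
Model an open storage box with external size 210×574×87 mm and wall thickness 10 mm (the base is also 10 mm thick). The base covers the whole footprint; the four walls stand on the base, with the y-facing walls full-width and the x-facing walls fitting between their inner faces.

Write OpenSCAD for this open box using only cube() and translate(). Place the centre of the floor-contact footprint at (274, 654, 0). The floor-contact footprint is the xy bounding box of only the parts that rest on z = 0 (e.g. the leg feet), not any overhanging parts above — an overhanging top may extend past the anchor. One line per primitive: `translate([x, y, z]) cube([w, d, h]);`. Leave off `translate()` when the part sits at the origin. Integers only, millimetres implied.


translate([169, 367, 0]) cube([210, 574, 10]);
translate([169, 367, 10]) cube([210, 10, 77]);
translate([169, 931, 10]) cube([210, 10, 77]);
translate([169, 377, 10]) cube([10, 554, 77]);
translate([369, 377, 10]) cube([10, 554, 77]);


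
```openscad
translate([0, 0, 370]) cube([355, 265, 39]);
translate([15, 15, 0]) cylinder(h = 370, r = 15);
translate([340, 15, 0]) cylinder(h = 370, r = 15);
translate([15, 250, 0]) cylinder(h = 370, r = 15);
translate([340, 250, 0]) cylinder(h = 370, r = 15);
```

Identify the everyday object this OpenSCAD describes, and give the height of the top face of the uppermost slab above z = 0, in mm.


A stool. The seat height is 409 mm.

A 355×265×39 slab at z = 370 on four corner cylinders — a stool. The seat top is 370 + 39 = 409 mm.


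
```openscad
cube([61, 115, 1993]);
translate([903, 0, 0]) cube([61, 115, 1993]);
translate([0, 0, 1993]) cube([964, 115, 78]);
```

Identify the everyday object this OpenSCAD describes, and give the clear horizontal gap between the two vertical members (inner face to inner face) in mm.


A door frame. The clear opening width is 842 mm.

Two 1993 mm tall posts with a header on top — a door frame. The left jamb is 61 mm wide at x = 0; the right jamb starts at x = 903. The clear opening is 903 − 61 = 842 mm.


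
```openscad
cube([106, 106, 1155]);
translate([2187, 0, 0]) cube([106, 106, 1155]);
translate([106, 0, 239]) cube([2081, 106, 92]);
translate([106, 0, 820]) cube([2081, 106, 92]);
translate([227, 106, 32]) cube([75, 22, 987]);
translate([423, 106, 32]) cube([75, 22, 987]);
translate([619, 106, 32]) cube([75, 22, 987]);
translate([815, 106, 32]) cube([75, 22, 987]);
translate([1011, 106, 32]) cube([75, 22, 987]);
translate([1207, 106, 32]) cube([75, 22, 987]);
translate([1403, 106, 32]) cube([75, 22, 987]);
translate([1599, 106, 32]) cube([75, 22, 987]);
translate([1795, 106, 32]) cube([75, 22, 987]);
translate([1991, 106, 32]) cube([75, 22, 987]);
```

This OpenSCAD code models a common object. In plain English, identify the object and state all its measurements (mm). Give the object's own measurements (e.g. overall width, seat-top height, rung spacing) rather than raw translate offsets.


A fence section. Two 106×106 mm posts, 1155 mm tall, stand on the floor with a clear span of 2081 mm between their inner faces. Two horizontal rails of 106×92 mm section span the gap between the posts with their undersides at z = 239 mm and z = 820 mm, flush with the posts' −y face. 10 pickets, each 75 mm wide, 22 mm thick and 987 mm tall, are fixed to the +y face of the rails with their bottoms at z = 32 mm, spaced across the span with a 121 mm gap after the −x post and between neighbouring pickets and before the +x post.


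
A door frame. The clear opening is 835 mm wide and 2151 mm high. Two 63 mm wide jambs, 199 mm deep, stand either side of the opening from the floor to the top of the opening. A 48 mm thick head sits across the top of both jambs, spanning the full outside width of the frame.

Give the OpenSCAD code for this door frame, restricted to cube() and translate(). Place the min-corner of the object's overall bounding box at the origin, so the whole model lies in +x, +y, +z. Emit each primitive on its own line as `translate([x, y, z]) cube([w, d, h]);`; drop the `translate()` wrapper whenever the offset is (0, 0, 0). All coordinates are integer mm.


cube([63, 199, 2151]);
translate([898, 0, 0]) cube([63, 199, 2151]);
translate([0, 0, 2151]) cube([961, 199, 48]);


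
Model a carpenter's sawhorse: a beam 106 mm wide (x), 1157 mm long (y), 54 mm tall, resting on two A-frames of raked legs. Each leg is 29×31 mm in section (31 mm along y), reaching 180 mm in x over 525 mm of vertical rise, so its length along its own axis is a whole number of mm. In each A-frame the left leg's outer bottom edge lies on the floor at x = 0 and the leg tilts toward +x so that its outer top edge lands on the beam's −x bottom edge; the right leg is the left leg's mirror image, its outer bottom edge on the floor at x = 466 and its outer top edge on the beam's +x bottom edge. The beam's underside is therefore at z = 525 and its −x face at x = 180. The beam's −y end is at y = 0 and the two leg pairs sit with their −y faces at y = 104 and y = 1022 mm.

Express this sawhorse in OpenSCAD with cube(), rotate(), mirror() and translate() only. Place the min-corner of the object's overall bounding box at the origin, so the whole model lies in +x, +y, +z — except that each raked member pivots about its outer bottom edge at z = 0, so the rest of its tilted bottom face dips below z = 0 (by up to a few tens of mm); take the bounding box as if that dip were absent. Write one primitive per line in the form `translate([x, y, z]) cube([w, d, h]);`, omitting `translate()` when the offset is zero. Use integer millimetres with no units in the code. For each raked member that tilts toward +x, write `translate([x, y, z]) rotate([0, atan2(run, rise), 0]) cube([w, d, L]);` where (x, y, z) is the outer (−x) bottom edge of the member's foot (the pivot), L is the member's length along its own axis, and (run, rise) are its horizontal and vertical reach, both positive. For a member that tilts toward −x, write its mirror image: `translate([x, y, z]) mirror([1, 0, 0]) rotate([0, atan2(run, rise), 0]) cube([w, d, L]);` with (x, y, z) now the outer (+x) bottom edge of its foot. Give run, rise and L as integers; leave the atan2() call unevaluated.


translate([180, 0, 525]) cube([106, 1157, 54]);
translate([0, 104, 0]) rotate([0, atan2(180, 525), 0]) cube([29, 31, 555]);
translate([466, 104, 0]) mirror([1, 0, 0]) rotate([0, atan2(180, 525), 0]) cube([29, 31, 555]);
translate([0, 1022, 0]) rotate([0, atan2(180, 525), 0]) cube([29, 31, 555]);
translate([466, 1022, 0]) mirror([1, 0, 0]) rotate([0, atan2(180, 525), 0]) cube([29, 31, 555]);


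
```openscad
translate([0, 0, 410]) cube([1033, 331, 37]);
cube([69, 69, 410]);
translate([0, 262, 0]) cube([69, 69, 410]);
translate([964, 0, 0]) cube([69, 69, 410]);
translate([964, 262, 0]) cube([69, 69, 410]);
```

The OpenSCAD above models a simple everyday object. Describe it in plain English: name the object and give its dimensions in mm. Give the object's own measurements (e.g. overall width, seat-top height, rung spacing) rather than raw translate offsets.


A bench: a 1033×331 mm seat slab, 37 mm thick, top at z = 447 mm, on four 69×69 mm square legs flush with the seat corners and standing on z = 0.


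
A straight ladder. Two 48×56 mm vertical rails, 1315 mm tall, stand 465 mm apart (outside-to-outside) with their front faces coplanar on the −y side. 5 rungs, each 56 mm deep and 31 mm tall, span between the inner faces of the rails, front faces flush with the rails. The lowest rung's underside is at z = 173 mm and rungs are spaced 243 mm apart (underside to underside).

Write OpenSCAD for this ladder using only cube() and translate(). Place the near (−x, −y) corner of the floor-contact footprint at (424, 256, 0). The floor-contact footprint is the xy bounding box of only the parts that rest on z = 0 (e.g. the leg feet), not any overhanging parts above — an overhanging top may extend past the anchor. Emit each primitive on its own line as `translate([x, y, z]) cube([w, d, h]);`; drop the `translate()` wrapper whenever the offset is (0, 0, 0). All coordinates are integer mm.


// rung span = 465 - 2*48 = 369
// rung[k] z = 173 + k*243
translate([424, 256, 0]) cube([48, 56, 1315]);
translate([841, 256, 0]) cube([48, 56, 1315]);
translate([472, 256, 173]) cube([369, 56, 31]);
translate([472, 256, 416]) cube([369, 56, 31]);
translate([472, 256, 659]) cube([369, 56, 31]);
translate([472, 256, 902]) cube([369, 56, 31]);
translate([472, 256, 1145]) cube([369, 56, 31]);


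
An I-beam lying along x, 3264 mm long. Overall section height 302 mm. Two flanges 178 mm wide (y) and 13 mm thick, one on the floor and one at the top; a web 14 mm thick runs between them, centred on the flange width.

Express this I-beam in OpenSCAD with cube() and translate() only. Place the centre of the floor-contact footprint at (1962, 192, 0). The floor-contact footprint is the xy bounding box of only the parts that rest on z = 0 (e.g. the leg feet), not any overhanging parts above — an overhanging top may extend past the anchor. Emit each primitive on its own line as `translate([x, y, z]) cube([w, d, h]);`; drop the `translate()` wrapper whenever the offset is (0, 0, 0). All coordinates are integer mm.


translate([330, 103, 0]) cube([3264, 178, 13]);
translate([330, 185, 13]) cube([3264, 14, 276]);
translate([330, 103, 289]) cube([3264, 178, 13]);


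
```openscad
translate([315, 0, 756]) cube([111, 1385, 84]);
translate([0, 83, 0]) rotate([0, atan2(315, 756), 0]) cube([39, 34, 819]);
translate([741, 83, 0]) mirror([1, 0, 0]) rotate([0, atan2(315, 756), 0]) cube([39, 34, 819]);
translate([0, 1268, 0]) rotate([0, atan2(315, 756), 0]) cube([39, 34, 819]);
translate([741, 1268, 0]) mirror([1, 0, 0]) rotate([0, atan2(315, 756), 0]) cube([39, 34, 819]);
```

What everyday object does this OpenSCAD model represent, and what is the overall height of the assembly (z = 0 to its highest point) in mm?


A sawhorse. The overall height is 840 mm.

A beam across two mirrored pairs of raked legs — a sawhorse. The beam's underside is at z = 756 (matching the legs' vertical rise in atan2(315, 756)) and the beam is 84 mm tall, so its top is at 756 + 84 = 840 mm. The raked legs top out at the beam's underside, so that is the highest point.


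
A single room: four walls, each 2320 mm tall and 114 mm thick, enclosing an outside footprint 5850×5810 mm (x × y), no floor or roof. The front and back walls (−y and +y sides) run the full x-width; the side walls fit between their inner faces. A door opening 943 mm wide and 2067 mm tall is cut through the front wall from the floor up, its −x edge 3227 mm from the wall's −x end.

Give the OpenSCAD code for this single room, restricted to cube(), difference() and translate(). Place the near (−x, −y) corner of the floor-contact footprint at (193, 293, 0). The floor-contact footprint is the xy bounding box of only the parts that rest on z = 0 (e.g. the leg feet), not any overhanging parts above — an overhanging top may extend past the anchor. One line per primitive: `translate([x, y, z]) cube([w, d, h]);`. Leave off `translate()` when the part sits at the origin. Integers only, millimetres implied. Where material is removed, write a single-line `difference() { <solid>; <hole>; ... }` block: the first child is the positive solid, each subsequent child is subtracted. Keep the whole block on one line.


difference() { translate([193, 293, 0]) cube([5850, 114, 2320]); translate([3420, 293, 0]) cube([943, 114, 2067]); }
translate([193, 5989, 0]) cube([5850, 114, 2320]);
translate([193, 407, 0]) cube([114, 5582, 2320]);
translate([5929, 407, 0]) cube([114, 5582, 2320]);


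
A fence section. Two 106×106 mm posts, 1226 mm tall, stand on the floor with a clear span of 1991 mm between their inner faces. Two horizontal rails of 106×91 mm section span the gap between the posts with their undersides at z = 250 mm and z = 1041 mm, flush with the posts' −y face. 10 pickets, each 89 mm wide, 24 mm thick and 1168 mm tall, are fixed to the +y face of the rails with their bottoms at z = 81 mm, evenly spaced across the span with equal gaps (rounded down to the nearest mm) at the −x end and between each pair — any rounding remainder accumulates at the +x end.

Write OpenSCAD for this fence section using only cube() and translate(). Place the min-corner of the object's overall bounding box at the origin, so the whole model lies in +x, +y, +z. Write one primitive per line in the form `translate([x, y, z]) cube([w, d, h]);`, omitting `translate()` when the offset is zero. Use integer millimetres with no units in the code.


cube([106, 106, 1226]);
translate([2097, 0, 0]) cube([106, 106, 1226]);
translate([106, 0, 250]) cube([1991, 106, 91]);
translate([106, 0, 1041]) cube([1991, 106, 91]);
translate([206, 106, 81]) cube([89, 24, 1168]);
translate([395, 106, 81]) cube([89, 24, 1168]);
translate([584, 106, 81]) cube([89, 24, 1168]);
translate([773, 106, 81]) cube([89, 24, 1168]);
translate([962, 106, 81]) cube([89, 24, 1168]);
translate([1151, 106, 81]) cube([89, 24, 1168]);
translate([1340, 106, 81]) cube([89, 24, 1168]);
translate([1529, 106, 81]) cube([89, 24, 1168]);
translate([1718, 106, 81]) cube([89, 24, 1168]);
translate([1907, 106, 81]) cube([89, 24, 1168]);


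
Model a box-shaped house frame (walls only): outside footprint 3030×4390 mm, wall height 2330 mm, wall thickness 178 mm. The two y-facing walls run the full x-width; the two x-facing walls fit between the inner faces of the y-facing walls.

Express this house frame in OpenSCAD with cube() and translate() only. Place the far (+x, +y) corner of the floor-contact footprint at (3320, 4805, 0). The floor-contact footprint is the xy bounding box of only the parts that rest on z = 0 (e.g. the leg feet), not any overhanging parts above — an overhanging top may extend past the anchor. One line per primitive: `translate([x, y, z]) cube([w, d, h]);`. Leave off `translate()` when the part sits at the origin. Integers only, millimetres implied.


translate([290, 415, 0]) cube([3030, 178, 2330]);
translate([290, 4627, 0]) cube([3030, 178, 2330]);
translate([290, 593, 0]) cube([178, 4034, 2330]);
translate([3142, 593, 0]) cube([178, 4034, 2330]);


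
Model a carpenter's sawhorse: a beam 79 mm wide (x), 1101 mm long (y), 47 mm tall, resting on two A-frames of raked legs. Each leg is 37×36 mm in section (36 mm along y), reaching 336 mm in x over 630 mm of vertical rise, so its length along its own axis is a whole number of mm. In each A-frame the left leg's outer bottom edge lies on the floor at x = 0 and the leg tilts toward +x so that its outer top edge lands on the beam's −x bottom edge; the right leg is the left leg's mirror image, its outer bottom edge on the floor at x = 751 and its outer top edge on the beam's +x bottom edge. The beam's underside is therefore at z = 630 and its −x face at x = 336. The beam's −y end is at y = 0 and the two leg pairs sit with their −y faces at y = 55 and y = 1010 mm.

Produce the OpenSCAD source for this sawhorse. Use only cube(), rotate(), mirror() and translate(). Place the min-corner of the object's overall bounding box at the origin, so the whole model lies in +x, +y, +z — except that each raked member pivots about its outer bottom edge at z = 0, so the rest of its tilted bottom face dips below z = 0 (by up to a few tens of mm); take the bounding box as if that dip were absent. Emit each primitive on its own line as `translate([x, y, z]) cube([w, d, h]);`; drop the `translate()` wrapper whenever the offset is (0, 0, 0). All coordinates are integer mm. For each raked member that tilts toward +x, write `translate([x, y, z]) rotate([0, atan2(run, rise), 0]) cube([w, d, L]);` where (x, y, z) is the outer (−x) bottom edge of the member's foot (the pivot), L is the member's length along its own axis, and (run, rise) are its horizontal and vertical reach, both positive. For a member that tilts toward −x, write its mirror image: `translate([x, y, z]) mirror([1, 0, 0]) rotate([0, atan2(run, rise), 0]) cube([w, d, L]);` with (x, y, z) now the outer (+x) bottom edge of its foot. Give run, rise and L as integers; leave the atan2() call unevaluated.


translate([336, 0, 630]) cube([79, 1101, 47]);
translate([0, 55, 0]) rotate([0, atan2(336, 630), 0]) cube([37, 36, 714]);
translate([751, 55, 0]) mirror([1, 0, 0]) rotate([0, atan2(336, 630), 0]) cube([37, 36, 714]);
translate([0, 1010, 0]) rotate([0, atan2(336, 630), 0]) cube([37, 36, 714]);
translate([751, 1010, 0]) mirror([1, 0, 0]) rotate([0, atan2(336, 630), 0]) cube([37, 36, 714]);


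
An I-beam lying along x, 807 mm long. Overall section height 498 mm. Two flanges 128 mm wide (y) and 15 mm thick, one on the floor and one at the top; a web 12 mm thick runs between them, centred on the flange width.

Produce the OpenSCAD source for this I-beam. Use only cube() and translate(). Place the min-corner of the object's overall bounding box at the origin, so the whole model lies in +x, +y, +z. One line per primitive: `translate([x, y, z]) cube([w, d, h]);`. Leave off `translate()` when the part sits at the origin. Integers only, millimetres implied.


cube([807, 128, 15]);
translate([0, 58, 15]) cube([807, 12, 468]);
translate([0, 0, 483]) cube([807, 128, 15]);


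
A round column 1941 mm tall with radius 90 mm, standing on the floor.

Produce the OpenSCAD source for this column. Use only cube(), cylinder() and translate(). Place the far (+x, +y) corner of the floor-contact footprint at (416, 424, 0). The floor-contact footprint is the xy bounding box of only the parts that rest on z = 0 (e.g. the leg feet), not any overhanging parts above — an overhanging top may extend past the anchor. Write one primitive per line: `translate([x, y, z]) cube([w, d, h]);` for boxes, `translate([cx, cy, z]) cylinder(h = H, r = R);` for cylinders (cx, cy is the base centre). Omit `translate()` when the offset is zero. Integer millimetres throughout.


translate([326, 334, 0]) cylinder(h = 1941, r = 90);


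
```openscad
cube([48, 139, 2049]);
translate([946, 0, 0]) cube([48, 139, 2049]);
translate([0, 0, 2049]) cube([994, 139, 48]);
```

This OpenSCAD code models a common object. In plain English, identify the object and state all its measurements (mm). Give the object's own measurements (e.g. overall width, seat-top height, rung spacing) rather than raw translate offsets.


A door frame. The clear opening is 898 mm wide and 2049 mm high. Two 48 mm wide jambs, 139 mm deep, stand either side of the opening from the floor to the top of the opening. A 48 mm thick head sits across the top of both jambs, spanning the full outside width of the frame.


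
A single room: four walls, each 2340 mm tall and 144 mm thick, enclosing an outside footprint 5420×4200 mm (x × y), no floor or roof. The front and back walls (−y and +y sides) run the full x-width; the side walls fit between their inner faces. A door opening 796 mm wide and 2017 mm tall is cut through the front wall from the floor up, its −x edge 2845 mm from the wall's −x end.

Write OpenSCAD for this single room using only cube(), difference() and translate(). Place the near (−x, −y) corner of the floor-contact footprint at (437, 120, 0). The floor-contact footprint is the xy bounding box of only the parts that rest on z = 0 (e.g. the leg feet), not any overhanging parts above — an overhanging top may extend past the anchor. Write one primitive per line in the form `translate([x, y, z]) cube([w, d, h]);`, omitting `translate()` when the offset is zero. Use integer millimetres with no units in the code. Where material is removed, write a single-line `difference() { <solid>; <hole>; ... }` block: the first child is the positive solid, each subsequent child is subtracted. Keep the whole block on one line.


difference() { translate([437, 120, 0]) cube([5420, 144, 2340]); translate([3282, 120, 0]) cube([796, 144, 2017]); }
translate([437, 4176, 0]) cube([5420, 144, 2340]);
translate([437, 264, 0]) cube([144, 3912, 2340]);
translate([5713, 264, 0]) cube([144, 3912, 2340]);


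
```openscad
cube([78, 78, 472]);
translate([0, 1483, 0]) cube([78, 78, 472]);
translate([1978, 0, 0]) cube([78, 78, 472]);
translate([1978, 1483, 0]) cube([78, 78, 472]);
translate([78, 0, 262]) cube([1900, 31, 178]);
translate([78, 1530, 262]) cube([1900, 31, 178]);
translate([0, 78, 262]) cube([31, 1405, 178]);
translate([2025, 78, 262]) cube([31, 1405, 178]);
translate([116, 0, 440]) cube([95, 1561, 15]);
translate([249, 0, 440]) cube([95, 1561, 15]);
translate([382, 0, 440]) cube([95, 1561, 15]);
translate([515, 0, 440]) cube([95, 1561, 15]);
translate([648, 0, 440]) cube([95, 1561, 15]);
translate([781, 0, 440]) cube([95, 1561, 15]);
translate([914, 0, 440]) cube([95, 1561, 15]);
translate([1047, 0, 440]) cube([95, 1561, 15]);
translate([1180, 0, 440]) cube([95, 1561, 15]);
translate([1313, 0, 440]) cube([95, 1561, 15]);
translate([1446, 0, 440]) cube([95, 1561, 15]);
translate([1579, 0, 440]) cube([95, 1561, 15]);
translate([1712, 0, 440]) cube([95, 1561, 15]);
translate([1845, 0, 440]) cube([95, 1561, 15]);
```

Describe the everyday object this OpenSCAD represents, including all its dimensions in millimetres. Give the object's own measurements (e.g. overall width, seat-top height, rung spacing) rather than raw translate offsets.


A bed frame 2056 mm long (x) by 1561 mm wide (y). Four 78×78 mm corner posts, 472 mm tall, at the corners of the footprint. Four rails of 31 mm thickness and 178 mm height run between adjacent posts with their undersides at z = 262 mm, their outer faces flush with the outside of the frame (the two x-running rails run between the posts' inner faces; the two y-running rails run between the posts' inner faces). 14 slats, each 95 mm wide (x) and 15 mm thick, lie across the top of the two x-running rails, running the full 1561 mm width of the frame in y; along x they sit between the end posts with a 38 mm gap after the −x posts and between neighbouring slats and before the +x posts.


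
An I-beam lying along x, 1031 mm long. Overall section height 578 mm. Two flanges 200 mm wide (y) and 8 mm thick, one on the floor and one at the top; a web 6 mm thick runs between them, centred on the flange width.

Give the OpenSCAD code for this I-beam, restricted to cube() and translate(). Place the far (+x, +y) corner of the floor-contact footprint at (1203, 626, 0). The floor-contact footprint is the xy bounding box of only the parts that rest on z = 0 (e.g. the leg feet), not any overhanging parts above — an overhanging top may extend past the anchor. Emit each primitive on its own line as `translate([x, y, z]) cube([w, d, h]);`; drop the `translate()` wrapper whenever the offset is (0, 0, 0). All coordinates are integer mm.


translate([172, 426, 0]) cube([1031, 200, 8]);
translate([172, 523, 8]) cube([1031, 6, 562]);
translate([172, 426, 570]) cube([1031, 200, 8]);


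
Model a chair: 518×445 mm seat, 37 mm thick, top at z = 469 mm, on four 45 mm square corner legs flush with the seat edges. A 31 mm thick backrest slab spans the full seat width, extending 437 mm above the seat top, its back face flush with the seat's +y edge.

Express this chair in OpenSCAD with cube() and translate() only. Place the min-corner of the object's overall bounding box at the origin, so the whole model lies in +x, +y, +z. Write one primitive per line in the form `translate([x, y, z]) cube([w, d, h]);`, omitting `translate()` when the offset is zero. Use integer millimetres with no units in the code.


// leg_h = 469 - 37 = 432
translate([0, 0, 432]) cube([518, 445, 37]);
cube([45, 45, 432]);
translate([473, 0, 0]) cube([45, 45, 432]);
translate([0, 400, 0]) cube([45, 45, 432]);
translate([473, 400, 0]) cube([45, 45, 432]);
translate([0, 414, 469]) cube([518, 31, 437]);


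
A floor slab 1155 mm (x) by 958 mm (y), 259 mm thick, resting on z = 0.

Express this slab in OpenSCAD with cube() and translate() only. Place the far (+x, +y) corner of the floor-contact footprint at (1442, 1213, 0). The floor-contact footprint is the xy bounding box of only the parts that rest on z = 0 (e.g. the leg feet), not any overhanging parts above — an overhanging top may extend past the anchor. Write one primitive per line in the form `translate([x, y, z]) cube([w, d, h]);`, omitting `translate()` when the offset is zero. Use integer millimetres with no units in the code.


translate([287, 255, 0]) cube([1155, 958, 259]);


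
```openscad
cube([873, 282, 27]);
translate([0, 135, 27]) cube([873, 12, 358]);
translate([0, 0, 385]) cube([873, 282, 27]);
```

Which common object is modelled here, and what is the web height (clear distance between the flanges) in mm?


An I-beam. The web height is 358 mm.

Two wide flanges with a thin centred web — an I-beam. Overall 412 mm minus two 27 mm flanges gives a web of 412 − 2·27 = 358 mm.


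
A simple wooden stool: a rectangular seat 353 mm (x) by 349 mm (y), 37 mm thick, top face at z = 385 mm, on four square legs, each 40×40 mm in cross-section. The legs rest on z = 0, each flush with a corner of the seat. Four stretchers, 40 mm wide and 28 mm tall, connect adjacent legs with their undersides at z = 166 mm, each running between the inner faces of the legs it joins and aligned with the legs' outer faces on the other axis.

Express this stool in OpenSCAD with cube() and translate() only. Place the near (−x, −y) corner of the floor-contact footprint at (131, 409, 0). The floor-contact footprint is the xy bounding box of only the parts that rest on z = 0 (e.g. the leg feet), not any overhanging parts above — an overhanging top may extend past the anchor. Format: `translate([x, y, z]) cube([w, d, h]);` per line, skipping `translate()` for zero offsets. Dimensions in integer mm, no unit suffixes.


translate([131, 409, 348]) cube([353, 349, 37]);
translate([131, 409, 0]) cube([40, 40, 348]);
translate([444, 409, 0]) cube([40, 40, 348]);
translate([131, 718, 0]) cube([40, 40, 348]);
translate([444, 718, 0]) cube([40, 40, 348]);
translate([171, 409, 166]) cube([273, 40, 28]);
translate([171, 718, 166]) cube([273, 40, 28]);
translate([131, 449, 166]) cube([40, 269, 28]);
translate([444, 449, 166]) cube([40, 269, 28]);


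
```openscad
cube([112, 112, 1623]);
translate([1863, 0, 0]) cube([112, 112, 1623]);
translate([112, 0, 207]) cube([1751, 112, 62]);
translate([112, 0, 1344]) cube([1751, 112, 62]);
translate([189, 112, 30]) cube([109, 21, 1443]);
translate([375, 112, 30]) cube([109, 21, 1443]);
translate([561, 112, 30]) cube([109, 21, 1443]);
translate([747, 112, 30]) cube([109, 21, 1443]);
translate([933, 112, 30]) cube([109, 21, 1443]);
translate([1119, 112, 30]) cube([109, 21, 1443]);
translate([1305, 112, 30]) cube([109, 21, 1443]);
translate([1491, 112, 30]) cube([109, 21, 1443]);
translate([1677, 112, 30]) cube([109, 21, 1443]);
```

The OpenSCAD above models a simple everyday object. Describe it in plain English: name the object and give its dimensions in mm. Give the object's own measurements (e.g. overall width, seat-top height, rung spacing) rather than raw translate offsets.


A fence section. Two 112×112 mm posts, 1623 mm tall, stand on the floor with a clear span of 1751 mm between their inner faces. Two horizontal rails of 112×62 mm section span the gap between the posts with their undersides at z = 207 mm and z = 1344 mm, flush with the posts' −y face. 9 pickets, each 109 mm wide, 21 mm thick and 1443 mm tall, are fixed to the +y face of the rails with their bottoms at z = 30 mm, spaced across the span with a 77 mm gap after the −x post and between neighbouring pickets and before the +x post.
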